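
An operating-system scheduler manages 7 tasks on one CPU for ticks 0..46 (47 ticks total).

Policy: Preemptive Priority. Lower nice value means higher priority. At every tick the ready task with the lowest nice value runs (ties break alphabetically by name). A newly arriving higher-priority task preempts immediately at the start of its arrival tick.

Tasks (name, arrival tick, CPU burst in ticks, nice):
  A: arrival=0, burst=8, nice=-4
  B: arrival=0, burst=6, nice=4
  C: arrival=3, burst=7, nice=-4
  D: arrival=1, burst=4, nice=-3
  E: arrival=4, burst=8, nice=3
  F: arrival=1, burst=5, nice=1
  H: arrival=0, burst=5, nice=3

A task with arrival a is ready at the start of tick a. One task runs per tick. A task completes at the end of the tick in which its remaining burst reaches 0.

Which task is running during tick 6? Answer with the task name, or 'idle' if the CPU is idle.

t=0: ready={A,B,H} → run A
t=1: ready={A,B,D,F,H} → run A
t=2: ready={A,B,D,F,H} → run A
t=3: ready={A,B,C,D,F,H} → run A
t=4: ready={A,B,C,D,E,F,H} → run A
t=5: ready={A,B,C,D,E,F,H} → run A
t=6: ready={A,B,C,D,E,F,H} → run A
t=7: ready={A,B,C,D,E,F,H} → run A
t=8: ready={B,C,D,E,F,H} → run C
t=9: ready={B,C,D,E,F,H} → run C
t=10: ready={B,C,D,E,F,H} → run C
t=11: ready={B,C,D,E,F,H} → run C
t=12: ready={B,C,D,E,F,H} → run C
t=13: ready={B,C,D,E,F,H} → run C
t=14: ready={B,C,D,E,F,H} → run C
t=15: ready={B,D,E,F,H} → run D
t=16: ready={B,D,E,F,H} → run D
t=17: ready={B,D,E,F,H} → run D
t=18: ready={B,D,E,F,H} → run D
t=19: ready={B,E,F,H} → run F
t=20: ready={B,E,F,H} → run F
t=21: ready={B,E,F,H} → run F
t=22: ready={B,E,F,H} → run F
t=23: ready={B,E,F,H} → run F
t=24: ready={B,E,H} → run E
t=25: ready={B,E,H} → run E
t=26: ready={B,E,H} → run E
t=27: ready={B,E,H} → run E
t=28: ready={B,E,H} → run E
t=29: ready={B,E,H} → run E
t=30: ready={B,E,H} → run E
t=31: ready={B,E,H} → run E
t=32: ready={B,H} → run H
t=33: ready={B,H} → run H
t=34: ready={B,H} → run H
t=35: ready={B,H} → run H
t=36: ready={B,H} → run H
t=37: ready={B} → run B
t=38: ready={B} → run B
t=39: ready={B} → run B
t=40: ready={B} → run B
t=41: ready={B} → run B
t=42: ready={B} → run B
t=43: (idle)
t=44: (idle)
t=45: (idle)
t=46: (idle)

running at tick 6 = A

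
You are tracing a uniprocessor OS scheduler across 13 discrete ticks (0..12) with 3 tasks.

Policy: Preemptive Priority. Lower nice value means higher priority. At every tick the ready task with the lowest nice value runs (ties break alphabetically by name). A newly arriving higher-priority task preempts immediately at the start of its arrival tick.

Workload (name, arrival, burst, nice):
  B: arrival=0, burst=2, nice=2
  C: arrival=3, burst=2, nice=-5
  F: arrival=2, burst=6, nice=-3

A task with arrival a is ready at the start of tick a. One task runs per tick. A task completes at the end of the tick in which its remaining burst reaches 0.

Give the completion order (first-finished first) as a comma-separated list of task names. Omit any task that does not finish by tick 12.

t=0: ready={B} → run B
t=1: ready={B} → run B
t=2: ready={F} → run F
t=3: ready={C,F} → run C
t=4: ready={C,F} → run C
t=5: ready={F} → run F
t=6: ready={F} → run F
t=7: ready={F} → run F
t=8: ready={F} → run F
t=9: ready={F} → run F
t=10: (idle)
t=11: (idle)
t=12: (idle)

completion order = B, C, F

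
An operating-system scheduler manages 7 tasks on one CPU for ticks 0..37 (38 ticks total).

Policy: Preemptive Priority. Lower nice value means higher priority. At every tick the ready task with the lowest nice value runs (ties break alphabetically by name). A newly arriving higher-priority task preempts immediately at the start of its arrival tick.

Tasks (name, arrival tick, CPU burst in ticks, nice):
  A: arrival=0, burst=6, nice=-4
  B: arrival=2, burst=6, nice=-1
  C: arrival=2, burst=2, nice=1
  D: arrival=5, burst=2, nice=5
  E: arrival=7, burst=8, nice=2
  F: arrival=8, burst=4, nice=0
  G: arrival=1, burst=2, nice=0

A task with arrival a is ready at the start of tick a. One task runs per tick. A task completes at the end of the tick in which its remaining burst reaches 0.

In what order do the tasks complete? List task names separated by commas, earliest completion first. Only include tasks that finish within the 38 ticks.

completion order = A, B, F, G, C, E, D

t=0: ready={A} → run A
t=1: ready={A,G} → run A
t=2: ready={A,B,C,G} → run A
t=3: ready={A,B,C,G} → run A
t=4: ready={A,B,C,G} → run A
t=5: ready={A,B,C,D,G} → run A
t=6: ready={B,C,D,G} → run B
t=7: ready={B,C,D,E,G} → run B
t=8: ready={B,C,D,E,F,G} → run B
t=9: ready={B,C,D,E,F,G} → run B
t=10: ready={B,C,D,E,F,G} → run B
t=11: ready={B,C,D,E,F,G} → run B
t=12: ready={C,D,E,F,G} → run F
t=13: ready={C,D,E,F,G} → run F
t=14: ready={C,D,E,F,G} → run F
t=15: ready={C,D,E,F,G} → run F
t=16: ready={C,D,E,G} → run G
t=17: ready={C,D,E,G} → run G
t=18: ready={C,D,E} → run C
t=19: ready={C,D,E} → run C
t=20: ready={D,E} → run E
t=21: ready={D,E} → run E
t=22: ready={D,E} → run E
t=23: ready={D,E} → run E
t=24: ready={D,E} → run E
t=25: ready={D,E} → run E
t=26: ready={D,E} → run E
t=27: ready={D,E} → run E
t=28: ready={D} → run D
t=29: ready={D} → run D
t=30: (idle)
t=31: (idle)
t=32: (idle)
t=33: (idle)
t=34: (idle)
t=35: (idle)
t=36: (idle)
t=37: (idle)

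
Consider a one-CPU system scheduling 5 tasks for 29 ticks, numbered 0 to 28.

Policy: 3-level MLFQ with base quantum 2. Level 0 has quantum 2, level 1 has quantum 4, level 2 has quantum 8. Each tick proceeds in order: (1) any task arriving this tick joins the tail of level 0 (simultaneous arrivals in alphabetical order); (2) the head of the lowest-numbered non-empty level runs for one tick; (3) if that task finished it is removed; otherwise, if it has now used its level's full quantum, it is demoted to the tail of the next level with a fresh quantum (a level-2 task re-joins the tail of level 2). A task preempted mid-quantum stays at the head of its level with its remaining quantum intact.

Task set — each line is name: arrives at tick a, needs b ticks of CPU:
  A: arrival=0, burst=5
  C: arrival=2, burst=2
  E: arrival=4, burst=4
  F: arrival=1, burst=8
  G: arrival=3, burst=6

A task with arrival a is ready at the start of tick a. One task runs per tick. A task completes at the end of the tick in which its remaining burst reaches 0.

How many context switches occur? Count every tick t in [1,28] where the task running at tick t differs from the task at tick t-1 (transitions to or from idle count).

t=0: L0/L1/L2 = A/-/- → run A
t=1: L0/L1/L2 = AF/-/- → run A
t=2: L0/L1/L2 = FC/A/- → run F
t=3: L0/L1/L2 = FCG/A/- → run F
t=4: L0/L1/L2 = CGE/AF/- → run C
t=5: L0/L1/L2 = CGE/AF/- → run C
t=6: L0/L1/L2 = GE/AF/- → run G
t=7: L0/L1/L2 = GE/AF/- → run G
t=8: L0/L1/L2 = E/AFG/- → run E
t=9: L0/L1/L2 = E/AFG/- → run E
t=10: L0/L1/L2 = -/AFGE/- → run A
t=11: L0/L1/L2 = -/AFGE/- → run A
t=12: L0/L1/L2 = -/AFGE/- → run A
t=13: L0/L1/L2 = -/FGE/- → run F
t=14: L0/L1/L2 = -/FGE/- → run F
t=15: L0/L1/L2 = -/FGE/- → run F
t=16: L0/L1/L2 = -/FGE/- → run F
t=17: L0/L1/L2 = -/GE/F → run G
t=18: L0/L1/L2 = -/GE/F → run G
t=19: L0/L1/L2 = -/GE/F → run G
t=20: L0/L1/L2 = -/GE/F → run G
t=21: L0/L1/L2 = -/E/F → run E
t=22: L0/L1/L2 = -/E/F → run E
t=23: L0/L1/L2 = -/-/F → run F
t=24: L0/L1/L2 = -/-/F → run F
t=25: (idle)
t=26: (idle)
t=27: (idle)
t=28: (idle)

context switches = 10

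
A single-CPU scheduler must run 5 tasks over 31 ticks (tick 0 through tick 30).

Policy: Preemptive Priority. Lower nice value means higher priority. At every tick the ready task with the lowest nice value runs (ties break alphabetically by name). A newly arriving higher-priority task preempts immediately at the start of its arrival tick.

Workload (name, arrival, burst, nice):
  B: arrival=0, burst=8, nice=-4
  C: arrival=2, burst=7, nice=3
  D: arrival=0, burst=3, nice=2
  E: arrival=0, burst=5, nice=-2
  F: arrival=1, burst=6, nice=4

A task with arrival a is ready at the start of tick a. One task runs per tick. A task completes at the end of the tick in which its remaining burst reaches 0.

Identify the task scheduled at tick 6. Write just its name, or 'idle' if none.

t=0: ready={B,D,E} → run B
t=1: ready={B,D,E,F} → run B
t=2: ready={B,C,D,E,F} → run B
t=3: ready={B,C,D,E,F} → run B
t=4: ready={B,C,D,E,F} → run B
t=5: ready={B,C,D,E,F} → run B
t=6: ready={B,C,D,E,F} → run B
t=7: ready={B,C,D,E,F} → run B
t=8: ready={C,D,E,F} → run E
t=9: ready={C,D,E,F} → run E
t=10: ready={C,D,E,F} → run E
t=11: ready={C,D,E,F} → run E
t=12: ready={C,D,E,F} → run E
t=13: ready={C,D,F} → run D
t=14: ready={C,D,F} → run D
t=15: ready={C,D,F} → run D
t=16: ready={C,F} → run C
t=17: ready={C,F} → run C
t=18: ready={C,F} → run C
t=19: ready={C,F} → run C
t=20: ready={C,F} → run C
t=21: ready={C,F} → run C
t=22: ready={C,F} → run C
t=23: ready={F} → run F
t=24: ready={F} → run F
t=25: ready={F} → run F
t=26: ready={F} → run F
t=27: ready={F} → run F
t=28: ready={F} → run F
t=29: (idle)
t=30: (idle)

running at tick 6 = B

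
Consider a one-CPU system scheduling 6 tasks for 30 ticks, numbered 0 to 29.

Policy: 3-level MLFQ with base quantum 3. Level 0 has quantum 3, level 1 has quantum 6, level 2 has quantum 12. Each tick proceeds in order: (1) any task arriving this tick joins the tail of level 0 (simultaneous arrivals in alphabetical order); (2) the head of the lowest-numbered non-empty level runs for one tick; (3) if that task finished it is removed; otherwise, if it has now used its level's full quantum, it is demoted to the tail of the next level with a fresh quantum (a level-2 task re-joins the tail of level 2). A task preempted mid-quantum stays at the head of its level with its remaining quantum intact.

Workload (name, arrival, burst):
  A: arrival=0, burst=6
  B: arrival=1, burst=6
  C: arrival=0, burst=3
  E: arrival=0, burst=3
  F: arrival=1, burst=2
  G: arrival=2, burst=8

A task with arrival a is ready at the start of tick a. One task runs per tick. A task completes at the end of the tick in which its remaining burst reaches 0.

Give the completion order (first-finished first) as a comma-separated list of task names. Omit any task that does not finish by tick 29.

t=0: L0/L1/L2 = ACE/-/- → run A
t=1: L0/L1/L2 = ACEBF/-/- → run A
t=2: L0/L1/L2 = ACEBFG/-/- → run A
t=3: L0/L1/L2 = CEBFG/A/- → run C
t=4: L0/L1/L2 = CEBFG/A/- → run C
t=5: L0/L1/L2 = CEBFG/A/- → run C
t=6: L0/L1/L2 = EBFG/A/- → run E
t=7: L0/L1/L2 = EBFG/A/- → run E
t=8: L0/L1/L2 = EBFG/A/- → run E
t=9: L0/L1/L2 = BFG/A/- → run B
t=10: L0/L1/L2 = BFG/A/- → run B
t=11: L0/L1/L2 = BFG/A/- → run B
t=12: L0/L1/L2 = FG/AB/- → run F
t=13: L0/L1/L2 = FG/AB/- → run F
t=14: L0/L1/L2 = G/AB/- → run G
t=15: L0/L1/L2 = G/AB/- → run G
t=16: L0/L1/L2 = G/AB/- → run G
t=17: L0/L1/L2 = -/ABG/- → run A
t=18: L0/L1/L2 = -/ABG/- → run A
t=19: L0/L1/L2 = -/ABG/- → run A
t=20: L0/L1/L2 = -/BG/- → run B
t=21: L0/L1/L2 = -/BG/- → run B
t=22: L0/L1/L2 = -/BG/- → run B
t=23: L0/L1/L2 = -/G/- → run G
t=24: L0/L1/L2 = -/G/- → run G
t=25: L0/L1/L2 = -/G/- → run G
t=26: L0/L1/L2 = -/G/- → run G
t=27: L0/L1/L2 = -/G/- → run G
t=28: (idle)
t=29: (idle)

completion order = C, E, F, A, B, G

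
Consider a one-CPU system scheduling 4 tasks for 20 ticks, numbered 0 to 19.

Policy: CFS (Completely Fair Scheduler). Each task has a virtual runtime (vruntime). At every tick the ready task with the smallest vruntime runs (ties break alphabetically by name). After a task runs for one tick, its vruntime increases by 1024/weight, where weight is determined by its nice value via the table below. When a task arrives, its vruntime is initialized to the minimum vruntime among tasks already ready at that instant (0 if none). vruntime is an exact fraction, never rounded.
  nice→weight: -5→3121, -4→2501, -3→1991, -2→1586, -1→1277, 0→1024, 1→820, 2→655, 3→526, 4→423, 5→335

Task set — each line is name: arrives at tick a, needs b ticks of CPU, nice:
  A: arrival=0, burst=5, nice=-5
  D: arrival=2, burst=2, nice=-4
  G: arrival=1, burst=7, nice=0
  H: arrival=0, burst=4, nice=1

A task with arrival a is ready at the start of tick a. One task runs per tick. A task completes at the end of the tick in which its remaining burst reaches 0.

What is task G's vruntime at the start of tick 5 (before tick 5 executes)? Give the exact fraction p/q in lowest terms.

vruntime(G, start of tick 5) = 1/1

t=0: vr[A=0 H=0] → run A
t=1: vr[A=1024/3121 G=0 H=0] → run G
t=2: vr[A=1024/3121 D=0 G=1 H=0] → run D
t=3: vr[A=1024/3121 D=1024/2501 G=1 H=0] → run H
t=4: vr[A=1024/3121 D=1024/2501 G=1 H=256/205] → run A
t=5: vr[A=2048/3121 D=1024/2501 G=1 H=256/205] → run D
t=6: vr[A=2048/3121 G=1 H=256/205] → run A
t=7: vr[A=3072/3121 G=1 H=256/205] → run A
t=8: vr[A=4096/3121 G=1 H=256/205] → run G
t=9: vr[A=4096/3121 G=2 H=256/205] → run H
t=10: vr[A=4096/3121 G=2 H=512/205] → run A
t=11: vr[G=2 H=512/205] → run G
t=12: vr[G=3 H=512/205] → run H
t=13: vr[G=3 H=768/205] → run G
t=14: vr[G=4 H=768/205] → run H
t=15: vr[G=4] → run G
t=16: vr[G=5] → run G
t=17: vr[G=6] → run G
t=18: (idle)
t=19: (idle)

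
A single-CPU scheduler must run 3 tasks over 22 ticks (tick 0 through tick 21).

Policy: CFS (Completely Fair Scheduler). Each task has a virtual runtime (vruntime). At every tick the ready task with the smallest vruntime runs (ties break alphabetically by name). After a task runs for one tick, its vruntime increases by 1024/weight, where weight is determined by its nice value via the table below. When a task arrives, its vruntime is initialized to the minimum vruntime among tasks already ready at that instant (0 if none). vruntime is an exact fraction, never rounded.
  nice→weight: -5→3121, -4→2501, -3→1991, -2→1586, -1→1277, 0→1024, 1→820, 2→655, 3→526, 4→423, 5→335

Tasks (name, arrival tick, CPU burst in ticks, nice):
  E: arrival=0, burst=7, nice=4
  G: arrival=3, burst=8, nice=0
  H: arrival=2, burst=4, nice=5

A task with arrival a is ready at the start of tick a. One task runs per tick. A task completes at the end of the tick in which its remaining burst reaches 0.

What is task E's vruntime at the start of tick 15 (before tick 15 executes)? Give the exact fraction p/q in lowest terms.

vruntime(E, start of tick 15) = 5120/423

t=0: vr[E=0] → run E
t=1: vr[E=1024/423] → run E
t=2: vr[E=2048/423 H=2048/423] → run E
t=3: vr[E=1024/141 G=2048/423 H=2048/423] → run G
t=4: vr[E=1024/141 G=2471/423 H=2048/423] → run H
t=5: vr[E=1024/141 G=2471/423 H=1119232/141705] → run G
t=6: vr[E=1024/141 G=2894/423 H=1119232/141705] → run G
t=7: vr[E=1024/141 G=3317/423 H=1119232/141705] → run E
t=8: vr[E=4096/423 G=3317/423 H=1119232/141705] → run G
t=9: vr[E=4096/423 G=3740/423 H=1119232/141705] → run H
t=10: vr[E=4096/423 G=3740/423 H=1552384/141705] → run G
t=11: vr[E=4096/423 G=4163/423 H=1552384/141705] → run E
t=12: vr[E=5120/423 G=4163/423 H=1552384/141705] → run G
t=13: vr[E=5120/423 G=4586/423 H=1552384/141705] → run G
t=14: vr[E=5120/423 G=5009/423 H=1552384/141705] → run H
t=15: vr[E=5120/423 G=5009/423 H=1985536/141705] → run G
t=16: vr[E=5120/423 H=1985536/141705] → run E
t=17: vr[E=2048/141 H=1985536/141705] → run H
t=18: vr[E=2048/141] → run E
t=19: (idle)
t=20: (idle)
t=21: (idle)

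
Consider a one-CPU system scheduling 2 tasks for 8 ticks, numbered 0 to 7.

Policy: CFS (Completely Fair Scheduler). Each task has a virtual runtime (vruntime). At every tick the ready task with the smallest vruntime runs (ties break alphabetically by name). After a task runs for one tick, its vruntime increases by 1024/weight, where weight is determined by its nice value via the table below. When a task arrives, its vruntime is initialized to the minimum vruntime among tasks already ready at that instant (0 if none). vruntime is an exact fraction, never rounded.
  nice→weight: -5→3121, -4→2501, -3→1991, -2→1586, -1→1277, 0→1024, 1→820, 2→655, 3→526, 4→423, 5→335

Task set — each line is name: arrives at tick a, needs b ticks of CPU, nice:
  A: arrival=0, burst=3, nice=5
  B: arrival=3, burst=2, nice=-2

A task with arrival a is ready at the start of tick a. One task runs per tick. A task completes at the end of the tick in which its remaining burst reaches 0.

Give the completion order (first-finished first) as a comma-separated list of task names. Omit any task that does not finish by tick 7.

t=0: vr[A=0] → run A
t=1: vr[A=1024/335] → run A
t=2: vr[A=2048/335] → run A
t=3: vr[B=0] → run B
t=4: vr[B=512/793] → run B
t=5: (idle)
t=6: (idle)
t=7: (idle)

completion order = A, B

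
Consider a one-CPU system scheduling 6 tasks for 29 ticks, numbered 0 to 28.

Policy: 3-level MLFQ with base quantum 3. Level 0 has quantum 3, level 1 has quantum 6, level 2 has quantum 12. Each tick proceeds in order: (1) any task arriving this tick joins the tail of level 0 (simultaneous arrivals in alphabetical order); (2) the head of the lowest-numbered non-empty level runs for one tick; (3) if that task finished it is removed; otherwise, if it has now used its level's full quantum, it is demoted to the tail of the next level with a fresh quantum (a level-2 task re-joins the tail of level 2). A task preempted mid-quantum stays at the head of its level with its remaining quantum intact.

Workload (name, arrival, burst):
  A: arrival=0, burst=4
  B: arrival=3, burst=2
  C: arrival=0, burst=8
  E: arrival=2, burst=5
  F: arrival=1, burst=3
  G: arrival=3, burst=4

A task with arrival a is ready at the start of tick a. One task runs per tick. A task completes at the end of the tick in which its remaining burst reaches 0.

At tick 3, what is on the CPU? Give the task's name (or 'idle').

t=0: L0/L1/L2 = AC/-/- → run A
t=1: L0/L1/L2 = ACF/-/- → run A
t=2: L0/L1/L2 = ACFE/-/- → run A
t=3: L0/L1/L2 = CFEBG/A/- → run C
t=4: L0/L1/L2 = CFEBG/A/- → run C
t=5: L0/L1/L2 = CFEBG/A/- → run C
t=6: L0/L1/L2 = FEBG/AC/- → run F
t=7: L0/L1/L2 = FEBG/AC/- → run F
t=8: L0/L1/L2 = FEBG/AC/- → run F
t=9: L0/L1/L2 = EBG/AC/- → run E
t=10: L0/L1/L2 = EBG/AC/- → run E
t=11: L0/L1/L2 = EBG/AC/- → run E
t=12: L0/L1/L2 = BG/ACE/- → run B
t=13: L0/L1/L2 = BG/ACE/- → run B
t=14: L0/L1/L2 = G/ACE/- → run G
t=15: L0/L1/L2 = G/ACE/- → run G
t=16: L0/L1/L2 = G/ACE/- → run G
t=17: L0/L1/L2 = -/ACEG/- → run A
t=18: L0/L1/L2 = -/CEG/- → run C
t=19: L0/L1/L2 = -/CEG/- → run C
t=20: L0/L1/L2 = -/CEG/- → run C
t=21: L0/L1/L2 = -/CEG/- → run C
t=22: L0/L1/L2 = -/CEG/- → run C
t=23: L0/L1/L2 = -/EG/- → run E
t=24: L0/L1/L2 = -/EG/- → run E
t=25: L0/L1/L2 = -/G/- → run G
t=26: (idle)
t=27: (idle)
t=28: (idle)

running at tick 3 = C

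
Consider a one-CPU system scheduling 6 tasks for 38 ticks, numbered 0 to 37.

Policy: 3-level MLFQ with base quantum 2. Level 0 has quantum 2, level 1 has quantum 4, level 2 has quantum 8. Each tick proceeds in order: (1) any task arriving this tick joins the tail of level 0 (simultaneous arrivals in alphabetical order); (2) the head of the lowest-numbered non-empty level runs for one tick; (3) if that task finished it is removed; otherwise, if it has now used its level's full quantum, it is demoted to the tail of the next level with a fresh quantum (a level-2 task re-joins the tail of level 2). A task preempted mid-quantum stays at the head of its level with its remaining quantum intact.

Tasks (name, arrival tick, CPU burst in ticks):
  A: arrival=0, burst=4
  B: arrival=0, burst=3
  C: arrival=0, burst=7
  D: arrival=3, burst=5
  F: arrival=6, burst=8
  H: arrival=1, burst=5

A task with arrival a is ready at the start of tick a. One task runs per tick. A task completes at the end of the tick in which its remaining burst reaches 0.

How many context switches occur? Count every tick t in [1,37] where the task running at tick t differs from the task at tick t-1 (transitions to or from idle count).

context switches = 14

t=0: L0/L1/L2 = ABC/-/- → run A
t=1: L0/L1/L2 = ABCH/-/- → run A
t=2: L0/L1/L2 = BCH/A/- → run B
t=3: L0/L1/L2 = BCHD/A/- → run B
t=4: L0/L1/L2 = CHD/AB/- → run C
t=5: L0/L1/L2 = CHD/AB/- → run C
t=6: L0/L1/L2 = HDF/ABC/- → run H
t=7: L0/L1/L2 = HDF/ABC/- → run H
t=8: L0/L1/L2 = DF/ABCH/- → run D
t=9: L0/L1/L2 = DF/ABCH/- → run D
t=10: L0/L1/L2 = F/ABCHD/- → run F
t=11: L0/L1/L2 = F/ABCHD/- → run F
t=12: L0/L1/L2 = -/ABCHDF/- → run A
t=13: L0/L1/L2 = -/ABCHDF/- → run A
t=14: L0/L1/L2 = -/BCHDF/- → run B
t=15: L0/L1/L2 = -/CHDF/- → run C
t=16: L0/L1/L2 = -/CHDF/- → run C
t=17: L0/L1/L2 = -/CHDF/- → run C
t=18: L0/L1/L2 = -/CHDF/- → run C
t=19: L0/L1/L2 = -/HDF/C → run H
t=20: L0/L1/L2 = -/HDF/C → run H
t=21: L0/L1/L2 = -/HDF/C → run H
t=22: L0/L1/L2 = -/DF/C → run D
t=23: L0/L1/L2 = -/DF/C → run D
t=24: L0/L1/L2 = -/DF/C → run D
t=25: L0/L1/L2 = -/F/C → run F
t=26: L0/L1/L2 = -/F/C → run F
t=27: L0/L1/L2 = -/F/C → run F
t=28: L0/L1/L2 = -/F/C → run F
t=29: L0/L1/L2 = -/-/CF → run C
t=30: L0/L1/L2 = -/-/F → run F
t=31: L0/L1/L2 = -/-/F → run F
t=32: (idle)
t=33: (idle)
t=34: (idle)
t=35: (idle)
t=36: (idle)
t=37: (idle)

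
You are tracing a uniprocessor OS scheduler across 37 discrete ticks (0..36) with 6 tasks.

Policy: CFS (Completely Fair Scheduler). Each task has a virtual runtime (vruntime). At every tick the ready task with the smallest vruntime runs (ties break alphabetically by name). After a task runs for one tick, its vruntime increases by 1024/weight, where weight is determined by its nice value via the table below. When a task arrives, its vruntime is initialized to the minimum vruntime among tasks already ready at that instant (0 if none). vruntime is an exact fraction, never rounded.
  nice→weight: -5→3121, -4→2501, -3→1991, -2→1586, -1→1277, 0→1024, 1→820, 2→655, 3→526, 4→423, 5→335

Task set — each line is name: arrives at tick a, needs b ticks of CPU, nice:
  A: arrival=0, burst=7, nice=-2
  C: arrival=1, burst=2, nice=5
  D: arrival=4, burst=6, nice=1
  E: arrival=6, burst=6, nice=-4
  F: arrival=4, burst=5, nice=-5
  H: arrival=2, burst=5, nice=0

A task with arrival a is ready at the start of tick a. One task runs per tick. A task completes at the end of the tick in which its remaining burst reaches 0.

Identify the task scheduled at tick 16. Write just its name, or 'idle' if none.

running at tick 16 = D

t=0: vr[A=0] → run A
t=1: vr[A=512/793 C=512/793] → run A
t=2: vr[A=1024/793 C=512/793 H=512/793] → run C
t=3: vr[A=1024/793 C=983552/265655 H=512/793] → run H
t=4: vr[A=1024/793 C=983552/265655 D=1024/793 F=1024/793 H=1305/793] → run A
t=5: vr[A=1536/793 C=983552/265655 D=1024/793 F=1024/793 H=1305/793] → run D
t=6: vr[A=1536/793 C=983552/265655 D=412928/162565 E=1024/793 F=1024/793 H=1305/793] → run E
t=7: vr[A=1536/793 C=983552/265655 D=412928/162565 E=55296/32513 F=1024/793 H=1305/793] → run F
t=8: vr[A=1536/793 C=983552/265655 D=412928/162565 E=55296/32513 F=4007936/2474953 H=1305/793] → run F
t=9: vr[A=1536/793 C=983552/265655 D=412928/162565 E=55296/32513 F=4819968/2474953 H=1305/793] → run H
t=10: vr[A=1536/793 C=983552/265655 D=412928/162565 E=55296/32513 F=4819968/2474953 H=2098/793] → run E
t=11: vr[A=1536/793 C=983552/265655 D=412928/162565 E=68608/32513 F=4819968/2474953 H=2098/793] → run A
t=12: vr[A=2048/793 C=983552/265655 D=412928/162565 E=68608/32513 F=4819968/2474953 H=2098/793] → run F
t=13: vr[A=2048/793 C=983552/265655 D=412928/162565 E=68608/32513 F=5632000/2474953 H=2098/793] → run E
t=14: vr[A=2048/793 C=983552/265655 D=412928/162565 E=81920/32513 F=5632000/2474953 H=2098/793] → run F
t=15: vr[A=2048/793 C=983552/265655 D=412928/162565 E=81920/32513 F=6444032/2474953 H=2098/793] → run E
t=16: vr[A=2048/793 C=983552/265655 D=412928/162565 E=95232/32513 F=6444032/2474953 H=2098/793] → run D
t=17: vr[A=2048/793 C=983552/265655 D=615936/162565 E=95232/32513 F=6444032/2474953 H=2098/793] → run A
t=18: vr[A=2560/793 C=983552/265655 D=615936/162565 E=95232/32513 F=6444032/2474953 H=2098/793] → run F
t=19: vr[A=2560/793 C=983552/265655 D=615936/162565 E=95232/32513 H=2098/793] → run H
t=20: vr[A=2560/793 C=983552/265655 D=615936/162565 E=95232/32513 H=2891/793] → run E
t=21: vr[A=2560/793 C=983552/265655 D=615936/162565 E=108544/32513 H=2891/793] → run A
t=22: vr[A=3072/793 C=983552/265655 D=615936/162565 E=108544/32513 H=2891/793] → run E
t=23: vr[A=3072/793 C=983552/265655 D=615936/162565 H=2891/793] → run H
t=24: vr[A=3072/793 C=983552/265655 D=615936/162565 H=3684/793] → run C
t=25: vr[A=3072/793 D=615936/162565 H=3684/793] → run D
t=26: vr[A=3072/793 D=818944/162565 H=3684/793] → run A
t=27: vr[D=818944/162565 H=3684/793] → run H
t=28: vr[D=818944/162565] → run D
t=29: vr[D=1021952/162565] → run D
t=30: vr[D=244992/32513] → run D
t=31: (idle)
t=32: (idle)
t=33: (idle)
t=34: (idle)
t=35: (idle)
t=36: (idle)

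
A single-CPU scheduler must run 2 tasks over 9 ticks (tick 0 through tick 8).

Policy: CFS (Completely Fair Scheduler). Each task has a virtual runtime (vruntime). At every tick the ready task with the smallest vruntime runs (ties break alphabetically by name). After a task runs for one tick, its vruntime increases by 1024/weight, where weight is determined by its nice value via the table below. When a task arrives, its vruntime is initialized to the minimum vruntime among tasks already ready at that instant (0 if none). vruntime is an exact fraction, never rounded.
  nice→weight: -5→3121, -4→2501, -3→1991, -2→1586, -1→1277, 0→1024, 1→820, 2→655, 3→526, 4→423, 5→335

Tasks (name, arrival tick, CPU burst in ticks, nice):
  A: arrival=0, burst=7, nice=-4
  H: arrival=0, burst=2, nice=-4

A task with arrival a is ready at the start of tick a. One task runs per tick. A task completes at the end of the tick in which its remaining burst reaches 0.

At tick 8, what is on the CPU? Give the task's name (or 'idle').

t=0: vr[A=0 H=0] → run A
t=1: vr[A=1024/2501 H=0] → run H
t=2: vr[A=1024/2501 H=1024/2501] → run A
t=3: vr[A=2048/2501 H=1024/2501] → run H
t=4: vr[A=2048/2501] → run A
t=5: vr[A=3072/2501] → run A
t=6: vr[A=4096/2501] → run A
t=7: vr[A=5120/2501] → run A
t=8: vr[A=6144/2501] → run A

running at tick 8 = A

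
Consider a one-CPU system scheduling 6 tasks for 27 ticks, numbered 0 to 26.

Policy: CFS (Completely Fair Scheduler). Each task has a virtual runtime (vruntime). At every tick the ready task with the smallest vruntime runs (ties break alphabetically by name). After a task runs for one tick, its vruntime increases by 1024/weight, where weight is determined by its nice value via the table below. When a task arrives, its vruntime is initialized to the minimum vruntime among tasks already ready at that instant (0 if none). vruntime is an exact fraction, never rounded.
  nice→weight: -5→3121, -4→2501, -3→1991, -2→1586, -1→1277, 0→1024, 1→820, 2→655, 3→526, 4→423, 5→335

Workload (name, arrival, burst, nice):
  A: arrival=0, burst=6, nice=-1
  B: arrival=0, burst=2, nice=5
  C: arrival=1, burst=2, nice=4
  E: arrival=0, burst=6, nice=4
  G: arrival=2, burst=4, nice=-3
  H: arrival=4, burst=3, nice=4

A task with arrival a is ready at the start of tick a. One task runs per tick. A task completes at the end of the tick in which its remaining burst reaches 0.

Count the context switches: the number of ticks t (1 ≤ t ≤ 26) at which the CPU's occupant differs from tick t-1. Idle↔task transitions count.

t=0: vr[A=0 B=0 E=0] → run A
t=1: vr[A=1024/1277 B=0 C=0 E=0] → run B
t=2: vr[A=1024/1277 B=1024/335 C=0 E=0 G=0] → run C
t=3: vr[A=1024/1277 B=1024/335 C=1024/423 E=0 G=0] → run E
t=4: vr[A=1024/1277 B=1024/335 C=1024/423 E=1024/423 G=0 H=0] → run G
t=5: vr[A=1024/1277 B=1024/335 C=1024/423 E=1024/423 G=1024/1991 H=0] → run H
t=6: vr[A=1024/1277 B=1024/335 C=1024/423 E=1024/423 G=1024/1991 H=1024/423] → run G
t=7: vr[A=1024/1277 B=1024/335 C=1024/423 E=1024/423 G=2048/1991 H=1024/423] → run A
t=8: vr[A=2048/1277 B=1024/335 C=1024/423 E=1024/423 G=2048/1991 H=1024/423] → run G
t=9: vr[A=2048/1277 B=1024/335 C=1024/423 E=1024/423 G=3072/1991 H=1024/423] → run G
t=10: vr[A=2048/1277 B=1024/335 C=1024/423 E=1024/423 H=1024/423] → run A
t=11: vr[A=3072/1277 B=1024/335 C=1024/423 E=1024/423 H=1024/423] → run A
t=12: vr[A=4096/1277 B=1024/335 C=1024/423 E=1024/423 H=1024/423] → run C
t=13: vr[A=4096/1277 B=1024/335 E=1024/423 H=1024/423] → run E
t=14: vr[A=4096/1277 B=1024/335 E=2048/423 H=1024/423] → run H
t=15: vr[A=4096/1277 B=1024/335 E=2048/423 H=2048/423] → run B
t=16: vr[A=4096/1277 E=2048/423 H=2048/423] → run A
t=17: vr[A=5120/1277 E=2048/423 H=2048/423] → run A
t=18: vr[E=2048/423 H=2048/423] → run E
t=19: vr[E=1024/141 H=2048/423] → run H
t=20: vr[E=1024/141] → run E
t=21: vr[E=4096/423] → run E
t=22: vr[E=5120/423] → run E
t=23: (idle)
t=24: (idle)
t=25: (idle)
t=26: (idle)

context switches = 18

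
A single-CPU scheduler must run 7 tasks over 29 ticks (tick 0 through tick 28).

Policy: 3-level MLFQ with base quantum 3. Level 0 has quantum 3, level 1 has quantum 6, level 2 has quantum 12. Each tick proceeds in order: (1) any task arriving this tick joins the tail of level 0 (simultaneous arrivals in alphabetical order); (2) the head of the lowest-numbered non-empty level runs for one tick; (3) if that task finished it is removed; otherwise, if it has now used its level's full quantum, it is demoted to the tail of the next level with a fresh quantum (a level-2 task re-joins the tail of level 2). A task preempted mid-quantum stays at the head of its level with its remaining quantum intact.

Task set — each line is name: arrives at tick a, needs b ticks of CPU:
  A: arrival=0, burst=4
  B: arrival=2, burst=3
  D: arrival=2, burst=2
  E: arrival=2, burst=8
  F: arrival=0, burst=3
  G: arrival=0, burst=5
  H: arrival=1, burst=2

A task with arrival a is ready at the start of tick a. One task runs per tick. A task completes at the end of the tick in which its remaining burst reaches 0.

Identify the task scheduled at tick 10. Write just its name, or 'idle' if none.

running at tick 10 = H

t=0: L0/L1/L2 = AFG/-/- → run A
t=1: L0/L1/L2 = AFGH/-/- → run A
t=2: L0/L1/L2 = AFGHBDE/-/- → run A
t=3: L0/L1/L2 = FGHBDE/A/- → run F
t=4: L0/L1/L2 = FGHBDE/A/- → run F
t=5: L0/L1/L2 = FGHBDE/A/- → run F
t=6: L0/L1/L2 = GHBDE/A/- → run G
t=7: L0/L1/L2 = GHBDE/A/- → run G
t=8: L0/L1/L2 = GHBDE/A/- → run G
t=9: L0/L1/L2 = HBDE/AG/- → run H
t=10: L0/L1/L2 = HBDE/AG/- → run H
t=11: L0/L1/L2 = BDE/AG/- → run B
t=12: L0/L1/L2 = BDE/AG/- → run B
t=13: L0/L1/L2 = BDE/AG/- → run B
t=14: L0/L1/L2 = DE/AG/- → run D
t=15: L0/L1/L2 = DE/AG/- → run D
t=16: L0/L1/L2 = E/AG/- → run E
t=17: L0/L1/L2 = E/AG/- → run E
t=18: L0/L1/L2 = E/AG/- → run E
t=19: L0/L1/L2 = -/AGE/- → run A
t=20: L0/L1/L2 = -/GE/- → run G
t=21: L0/L1/L2 = -/GE/- → run G
t=22: L0/L1/L2 = -/E/- → run E
t=23: L0/L1/L2 = -/E/- → run E
t=24: L0/L1/L2 = -/E/- → run E
t=25: L0/L1/L2 = -/E/- → run E
t=26: L0/L1/L2 = -/E/- → run E
t=27: (idle)
t=28: (idle)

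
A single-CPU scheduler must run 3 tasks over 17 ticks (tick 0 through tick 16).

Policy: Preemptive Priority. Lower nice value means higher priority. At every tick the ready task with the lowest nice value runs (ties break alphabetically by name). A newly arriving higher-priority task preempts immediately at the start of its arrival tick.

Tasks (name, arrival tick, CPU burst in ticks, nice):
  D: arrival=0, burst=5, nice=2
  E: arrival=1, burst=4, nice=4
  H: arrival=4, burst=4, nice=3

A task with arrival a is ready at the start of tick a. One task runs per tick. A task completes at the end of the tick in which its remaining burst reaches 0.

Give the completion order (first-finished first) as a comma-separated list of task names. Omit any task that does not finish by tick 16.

completion order = D, H, E

t=0: ready={D} → run D
t=1: ready={D,E} → run D
t=2: ready={D,E} → run D
t=3: ready={D,E} → run D
t=4: ready={D,E,H} → run D
t=5: ready={E,H} → run H
t=6: ready={E,H} → run H
t=7: ready={E,H} → run H
t=8: ready={E,H} → run H
t=9: ready={E} → run E
t=10: ready={E} → run E
t=11: ready={E} → run E
t=12: ready={E} → run E
t=13: (idle)
t=14: (idle)
t=15: (idle)
t=16: (idle)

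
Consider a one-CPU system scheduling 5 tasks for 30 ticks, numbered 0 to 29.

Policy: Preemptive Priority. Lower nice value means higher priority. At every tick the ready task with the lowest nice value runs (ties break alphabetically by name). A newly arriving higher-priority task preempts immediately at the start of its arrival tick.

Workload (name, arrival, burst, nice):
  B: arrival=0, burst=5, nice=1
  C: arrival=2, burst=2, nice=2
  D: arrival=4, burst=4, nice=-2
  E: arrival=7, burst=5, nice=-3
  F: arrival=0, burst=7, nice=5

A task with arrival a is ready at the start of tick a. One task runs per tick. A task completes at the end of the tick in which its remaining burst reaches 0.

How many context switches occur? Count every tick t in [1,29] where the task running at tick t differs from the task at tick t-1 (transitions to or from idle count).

t=0: ready={B,F} → run B
t=1: ready={B,F} → run B
t=2: ready={B,C,F} → run B
t=3: ready={B,C,F} → run B
t=4: ready={B,C,D,F} → run D
t=5: ready={B,C,D,F} → run D
t=6: ready={B,C,D,F} → run D
t=7: ready={B,C,D,E,F} → run E
t=8: ready={B,C,D,E,F} → run E
t=9: ready={B,C,D,E,F} → run E
t=10: ready={B,C,D,E,F} → run E
t=11: ready={B,C,D,E,F} → run E
t=12: ready={B,C,D,F} → run D
t=13: ready={B,C,F} → run B
t=14: ready={C,F} → run C
t=15: ready={C,F} → run C
t=16: ready={F} → run F
t=17: ready={F} → run F
t=18: ready={F} → run F
t=19: ready={F} → run F
t=20: ready={F} → run F
t=21: ready={F} → run F
t=22: ready={F} → run F
t=23: (idle)
t=24: (idle)
t=25: (idle)
t=26: (idle)
t=27: (idle)
t=28: (idle)
t=29: (idle)

context switches = 7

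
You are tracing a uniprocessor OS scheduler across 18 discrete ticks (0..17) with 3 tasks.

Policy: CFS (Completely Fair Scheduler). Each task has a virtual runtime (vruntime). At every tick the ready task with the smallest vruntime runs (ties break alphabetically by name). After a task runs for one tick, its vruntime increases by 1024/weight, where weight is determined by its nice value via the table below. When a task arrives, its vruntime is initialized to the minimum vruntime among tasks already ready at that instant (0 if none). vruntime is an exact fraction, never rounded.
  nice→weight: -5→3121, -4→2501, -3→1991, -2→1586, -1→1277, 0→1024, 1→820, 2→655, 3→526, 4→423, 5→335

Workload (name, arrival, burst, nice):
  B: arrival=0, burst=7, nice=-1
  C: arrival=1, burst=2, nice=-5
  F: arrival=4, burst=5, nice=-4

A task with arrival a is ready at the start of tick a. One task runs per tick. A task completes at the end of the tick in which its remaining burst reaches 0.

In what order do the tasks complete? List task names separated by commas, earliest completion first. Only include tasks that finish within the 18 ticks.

completion order = C, F, B

t=0: vr[B=0] → run B
t=1: vr[B=1024/1277 C=1024/1277] → run B
t=2: vr[B=2048/1277 C=1024/1277] → run C
t=3: vr[B=2048/1277 C=4503552/3985517] → run C
t=4: vr[B=2048/1277 F=2048/1277] → run B
t=5: vr[B=3072/1277 F=2048/1277] → run F
t=6: vr[B=3072/1277 F=6429696/3193777] → run F
t=7: vr[B=3072/1277 F=7737344/3193777] → run B
t=8: vr[B=4096/1277 F=7737344/3193777] → run F
t=9: vr[B=4096/1277 F=9044992/3193777] → run F
t=10: vr[B=4096/1277 F=10352640/3193777] → run B
t=11: vr[B=5120/1277 F=10352640/3193777] → run F
t=12: vr[B=5120/1277] → run B
t=13: vr[B=6144/1277] → run B
t=14: (idle)
t=15: (idle)
t=16: (idle)
t=17: (idle)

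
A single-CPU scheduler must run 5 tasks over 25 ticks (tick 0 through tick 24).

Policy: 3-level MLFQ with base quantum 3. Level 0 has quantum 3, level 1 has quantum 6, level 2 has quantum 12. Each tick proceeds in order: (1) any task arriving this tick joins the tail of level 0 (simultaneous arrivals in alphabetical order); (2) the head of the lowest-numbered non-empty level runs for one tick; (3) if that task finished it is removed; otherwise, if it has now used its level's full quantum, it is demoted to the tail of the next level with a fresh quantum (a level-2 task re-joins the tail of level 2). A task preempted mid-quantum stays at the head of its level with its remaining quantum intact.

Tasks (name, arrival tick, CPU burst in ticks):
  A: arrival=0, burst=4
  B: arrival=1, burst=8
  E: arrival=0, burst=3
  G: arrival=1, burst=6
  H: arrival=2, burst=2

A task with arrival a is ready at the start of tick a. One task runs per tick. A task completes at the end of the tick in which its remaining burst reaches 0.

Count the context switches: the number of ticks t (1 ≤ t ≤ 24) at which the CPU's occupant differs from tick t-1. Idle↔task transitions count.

context switches = 8

t=0: L0/L1/L2 = AE/-/- → run A
t=1: L0/L1/L2 = AEBG/-/- → run A
t=2: L0/L1/L2 = AEBGH/-/- → run A
t=3: L0/L1/L2 = EBGH/A/- → run E
t=4: L0/L1/L2 = EBGH/A/- → run E
t=5: L0/L1/L2 = EBGH/A/- → run E
t=6: L0/L1/L2 = BGH/A/- → run B
t=7: L0/L1/L2 = BGH/A/- → run B
t=8: L0/L1/L2 = BGH/A/- → run B
t=9: L0/L1/L2 = GH/AB/- → run G
t=10: L0/L1/L2 = GH/AB/- → run G
t=11: L0/L1/L2 = GH/AB/- → run G
t=12: L0/L1/L2 = H/ABG/- → run H
t=13: L0/L1/L2 = H/ABG/- → run H
t=14: L0/L1/L2 = -/ABG/- → run A
t=15: L0/L1/L2 = -/BG/- → run B
t=16: L0/L1/L2 = -/BG/- → run B
t=17: L0/L1/L2 = -/BG/- → run B
t=18: L0/L1/L2 = -/BG/- → run B
t=19: L0/L1/L2 = -/BG/- → run B
t=20: L0/L1/L2 = -/G/- → run G
t=21: L0/L1/L2 = -/G/- → run G
t=22: L0/L1/L2 = -/G/- → run G
t=23: (idle)
t=24: (idle)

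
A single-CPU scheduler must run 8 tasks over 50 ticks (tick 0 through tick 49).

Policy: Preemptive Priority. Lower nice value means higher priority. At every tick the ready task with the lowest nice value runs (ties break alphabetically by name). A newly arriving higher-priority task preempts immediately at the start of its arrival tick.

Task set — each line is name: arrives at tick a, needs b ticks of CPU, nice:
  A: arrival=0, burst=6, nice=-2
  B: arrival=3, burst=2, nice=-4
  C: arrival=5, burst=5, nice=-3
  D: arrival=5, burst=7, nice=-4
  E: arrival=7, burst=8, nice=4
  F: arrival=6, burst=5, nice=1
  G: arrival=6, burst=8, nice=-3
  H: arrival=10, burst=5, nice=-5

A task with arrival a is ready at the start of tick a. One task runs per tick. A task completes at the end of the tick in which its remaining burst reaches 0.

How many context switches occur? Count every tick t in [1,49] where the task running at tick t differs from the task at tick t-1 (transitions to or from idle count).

t=0: ready={A} → run A
t=1: ready={A} → run A
t=2: ready={A} → run A
t=3: ready={A,B} → run B
t=4: ready={A,B} → run B
t=5: ready={A,C,D} → run D
t=6: ready={A,C,D,F,G} → run D
t=7: ready={A,C,D,E,F,G} → run D
t=8: ready={A,C,D,E,F,G} → run D
t=9: ready={A,C,D,E,F,G} → run D
t=10: ready={A,C,D,E,F,G,H} → run H
t=11: ready={A,C,D,E,F,G,H} → run H
t=12: ready={A,C,D,E,F,G,H} → run H
t=13: ready={A,C,D,E,F,G,H} → run H
t=14: ready={A,C,D,E,F,G,H} → run H
t=15: ready={A,C,D,E,F,G} → run D
t=16: ready={A,C,D,E,F,G} → run D
t=17: ready={A,C,E,F,G} → run C
t=18: ready={A,C,E,F,G} → run C
t=19: ready={A,C,E,F,G} → run C
t=20: ready={A,C,E,F,G} → run C
t=21: ready={A,C,E,F,G} → run C
t=22: ready={A,E,F,G} → run G
t=23: ready={A,E,F,G} → run G
t=24: ready={A,E,F,G} → run G
t=25: ready={A,E,F,G} → run G
t=26: ready={A,E,F,G} → run G
t=27: ready={A,E,F,G} → run G
t=28: ready={A,E,F,G} → run G
t=29: ready={A,E,F,G} → run G
t=30: ready={A,E,F} → run A
t=31: ready={A,E,F} → run A
t=32: ready={A,E,F} → run A
t=33: ready={E,F} → run F
t=34: ready={E,F} → run F
t=35: ready={E,F} → run F
t=36: ready={E,F} → run F
t=37: ready={E,F} → run F
t=38: ready={E} → run E
t=39: ready={E} → run E
t=40: ready={E} → run E
t=41: ready={E} → run E
t=42: ready={E} → run E
t=43: ready={E} → run E
t=44: ready={E} → run E
t=45: ready={E} → run E
t=46: (idle)
t=47: (idle)
t=48: (idle)
t=49: (idle)

context switches = 10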